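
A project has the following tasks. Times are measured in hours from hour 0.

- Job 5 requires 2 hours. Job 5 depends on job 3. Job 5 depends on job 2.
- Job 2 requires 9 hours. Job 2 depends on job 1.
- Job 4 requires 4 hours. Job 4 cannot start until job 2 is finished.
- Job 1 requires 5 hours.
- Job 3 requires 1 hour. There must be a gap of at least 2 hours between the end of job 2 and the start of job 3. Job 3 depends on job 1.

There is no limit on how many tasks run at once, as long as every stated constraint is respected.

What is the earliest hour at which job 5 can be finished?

Job 1 has no prerequisites, so it starts at hour 0 and finishes at hour 5.
Job 2 cannot begin until job 1 (finishes hour 5). It runs from hour 5 to 5 + 9 = hour 14.
For job 3: job 2 (finishes hour 14, plus 2-hour gap → hour 16); job 1 (finishes hour 5). Taking the maximum gives a start of hour 16, and it finishes at 16 + 1 = hour 17.
Job 5 cannot start until job 3 (finishes hour 17); job 2 (finishes hour 14). The controlling bound is hour 17, so job 5 finishes at 17 + 2 = hour 19.

19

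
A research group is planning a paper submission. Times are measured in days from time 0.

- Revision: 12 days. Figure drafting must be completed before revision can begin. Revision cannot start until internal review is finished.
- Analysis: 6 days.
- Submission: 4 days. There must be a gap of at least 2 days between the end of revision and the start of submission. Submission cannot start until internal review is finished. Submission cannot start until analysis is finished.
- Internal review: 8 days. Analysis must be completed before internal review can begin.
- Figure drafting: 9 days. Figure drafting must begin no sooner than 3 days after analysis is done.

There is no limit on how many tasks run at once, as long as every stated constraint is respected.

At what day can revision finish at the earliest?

Nothing blocks analysis, so it runs from day 0 to day 6.
After analysis (finishes day 6), internal review can start at day 6 and finishes at day 14.
Figure drafting waits on analysis (finishes day 6, plus 3-day gap → day 9), so it starts at day 9 and finishes at 9 + 9 = day 18.
For revision: figure drafting (finishes day 18); internal review (finishes day 14). Taking the maximum gives a start of day 18, and it finishes at 18 + 12 = day 30.

30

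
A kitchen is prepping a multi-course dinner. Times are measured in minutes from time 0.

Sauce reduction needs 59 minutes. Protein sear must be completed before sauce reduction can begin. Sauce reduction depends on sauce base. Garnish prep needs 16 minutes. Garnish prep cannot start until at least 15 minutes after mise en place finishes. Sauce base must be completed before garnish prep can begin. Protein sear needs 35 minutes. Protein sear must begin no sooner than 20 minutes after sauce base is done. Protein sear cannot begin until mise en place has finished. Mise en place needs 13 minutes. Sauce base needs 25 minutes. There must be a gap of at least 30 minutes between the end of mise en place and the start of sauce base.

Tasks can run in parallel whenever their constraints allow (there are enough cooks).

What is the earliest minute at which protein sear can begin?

88

Mise en place has no prerequisites, so it starts at minute 0 and finishes at minute 13.
Sauce base cannot begin until mise en place (finishes minute 13, plus 30-minute gap → minute 43). It runs from minute 43 to 43 + 25 = minute 68.
Protein sear waits on sauce base (finishes minute 68, plus 20-minute gap → minute 88); mise en place (finishes minute 13). The latest of these is minute 88, which is the earliest protein sear can start.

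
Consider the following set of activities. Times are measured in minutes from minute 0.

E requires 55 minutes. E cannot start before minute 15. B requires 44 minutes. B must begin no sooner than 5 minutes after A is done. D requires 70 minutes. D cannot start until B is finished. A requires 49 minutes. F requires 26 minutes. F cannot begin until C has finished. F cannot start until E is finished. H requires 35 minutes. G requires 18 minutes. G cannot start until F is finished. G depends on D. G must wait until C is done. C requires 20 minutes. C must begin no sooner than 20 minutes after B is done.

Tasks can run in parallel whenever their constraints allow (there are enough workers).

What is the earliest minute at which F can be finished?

164

After its own release at minute 15, E can start at minute 15 and finishes at minute 70.
A can start immediately at minute 0; it finishes at minute 49.
B cannot begin until A (finishes minute 49, plus 5-minute gap → minute 54). It runs from minute 54 to 54 + 44 = minute 98.
After B (finishes minute 98, plus 20-minute gap → minute 118), C can start at minute 118 and finishes at minute 138.
F cannot start until C (finishes minute 138); E (finishes minute 70). The controlling bound is minute 138, so F finishes at 138 + 26 = minute 164.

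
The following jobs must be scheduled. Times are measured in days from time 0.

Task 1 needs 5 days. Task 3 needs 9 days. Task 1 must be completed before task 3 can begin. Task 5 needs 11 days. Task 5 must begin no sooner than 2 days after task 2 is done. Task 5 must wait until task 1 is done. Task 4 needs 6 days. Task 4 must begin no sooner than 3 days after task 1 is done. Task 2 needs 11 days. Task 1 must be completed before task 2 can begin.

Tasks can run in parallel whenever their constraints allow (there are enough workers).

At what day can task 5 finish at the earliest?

Nothing blocks task 1, so it runs from day 0 to day 5.
Task 2 cannot begin until task 1 (finishes day 5). It runs from day 5 to 5 + 11 = day 16.
For task 5: task 2 (finishes day 16, plus 2-day gap → day 18); task 1 (finishes day 5). Taking the maximum gives a start of day 18, and it finishes at 18 + 11 = day 29.

29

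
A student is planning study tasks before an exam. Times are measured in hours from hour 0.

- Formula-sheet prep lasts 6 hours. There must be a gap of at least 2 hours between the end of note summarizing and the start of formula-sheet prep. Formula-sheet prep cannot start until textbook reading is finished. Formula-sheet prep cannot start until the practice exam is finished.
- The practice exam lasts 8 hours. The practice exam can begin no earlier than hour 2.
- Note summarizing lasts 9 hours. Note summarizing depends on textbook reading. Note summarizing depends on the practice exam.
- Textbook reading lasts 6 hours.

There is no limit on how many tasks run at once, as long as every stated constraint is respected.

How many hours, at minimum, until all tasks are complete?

The practice exam cannot begin until its own release at hour 2. It runs from hour 2 to 2 + 8 = hour 10.
Textbook reading has no prerequisites, so it starts at hour 0 and finishes at hour 6.
Note summarizing cannot start until textbook reading (finishes hour 6); the practice exam (finishes hour 10). The controlling bound is hour 10, so note summarizing finishes at 10 + 9 = hour 19.
Formula-sheet prep has to wait for note summarizing (finishes hour 19, plus 2-hour gap → hour 21); textbook reading (finishes hour 6); the practice exam (finishes hour 10). The latest of these is hour 21, so formula-sheet prep runs hour 21 to 21 + 6 = hour 27.
All tasks are finished once the last one completes. Finish times: Textbook reading at 6, The practice exam at 10, Note summarizing at 19, Formula-sheet prep at 27. The latest is hour 27.

27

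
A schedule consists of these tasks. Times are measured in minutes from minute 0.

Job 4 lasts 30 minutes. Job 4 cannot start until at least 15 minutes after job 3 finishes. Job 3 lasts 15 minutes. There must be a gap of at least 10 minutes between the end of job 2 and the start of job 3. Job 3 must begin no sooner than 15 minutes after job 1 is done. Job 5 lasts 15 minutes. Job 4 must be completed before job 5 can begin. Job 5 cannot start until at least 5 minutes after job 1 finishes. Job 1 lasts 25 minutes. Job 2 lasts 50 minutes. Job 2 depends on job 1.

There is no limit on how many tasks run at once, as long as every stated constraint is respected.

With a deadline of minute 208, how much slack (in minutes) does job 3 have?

Job 1 has no prerequisites, so it starts at minute 0 and finishes at minute 25.
Job 2 waits on job 1 (finishes minute 25), so it starts at minute 25 and finishes at 25 + 50 = minute 75.
Job 3 cannot start until job 2 (finishes minute 75, plus 10-minute gap → minute 85); job 1 (finishes minute 25, plus 15-minute gap → minute 40). The controlling bound is minute 85, so job 3 finishes at 85 + 15 = minute 100.

Working backward from the deadline:
Job 5 must finish by minute 208; it takes 15 minutes, so it must start by 208 − 15 = minute 193.
Since job 5 (must start by minute 193) depends on it, job 4 must finish by minute 193. Backing off its 30-minute duration gives a latest start of minute 163.
Job 3 feeds into job 4 (must start by minute 163, minus 15-minute gap → minute 148); so job 3 must finish by minute 148 and therefore start by minute 133.
So job 3 can start as early as minute 85 and as late as minute 133, giving 133 − 85 = 48 minutes of slack.

48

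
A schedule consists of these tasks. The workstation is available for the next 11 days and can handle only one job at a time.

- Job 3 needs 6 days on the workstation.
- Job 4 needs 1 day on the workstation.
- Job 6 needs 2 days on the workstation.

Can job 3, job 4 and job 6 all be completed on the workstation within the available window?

Yes

Running back to back, the jobs need 6 + 1 + 2 = 9 days on the workstation.
Since 9 ≤ 11, they fit within the window.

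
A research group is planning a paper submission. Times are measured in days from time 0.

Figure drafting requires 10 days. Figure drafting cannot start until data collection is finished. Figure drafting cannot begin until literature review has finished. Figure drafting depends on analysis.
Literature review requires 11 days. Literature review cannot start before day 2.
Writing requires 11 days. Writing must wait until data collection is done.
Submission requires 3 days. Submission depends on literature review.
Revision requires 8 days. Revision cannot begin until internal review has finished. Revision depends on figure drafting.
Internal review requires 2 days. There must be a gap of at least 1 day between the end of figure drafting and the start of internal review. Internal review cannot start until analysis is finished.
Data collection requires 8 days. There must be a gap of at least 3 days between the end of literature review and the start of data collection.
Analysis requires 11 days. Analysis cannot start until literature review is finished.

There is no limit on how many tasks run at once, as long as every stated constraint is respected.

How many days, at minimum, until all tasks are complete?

45

After its own release at day 2, literature review can start at day 2 and finishes at day 13.
After literature review (finishes day 13), submission can start at day 13 and finishes at day 16.
Analysis cannot begin until literature review (finishes day 13). It runs from day 13 to 13 + 11 = day 24.
Data collection cannot begin until literature review (finishes day 13, plus 3-day gap → day 16). It runs from day 16 to 16 + 8 = day 24.
Writing waits on data collection (finishes day 24), so it starts at day 24 and finishes at 24 + 11 = day 35.
Figure drafting needs all of data collection (finishes day 24); literature review (finishes day 13); analysis (finishes day 24). That puts its earliest start at day 24; it finishes at 24 + 10 = day 34.
Internal review needs all of figure drafting (finishes day 34, plus 1-day gap → day 35); analysis (finishes day 24). That puts its earliest start at day 35; it finishes at 35 + 2 = day 37.
Revision needs all of internal review (finishes day 37); figure drafting (finishes day 34). That puts its earliest start at day 37; it finishes at 37 + 8 = day 45.
All tasks are finished once the last one completes. Finish times: Literature review at 13, Data collection at 24, Analysis at 24, Figure drafting at 34, Writing at 35, Internal review at 37, Revision at 45, Submission at 16. The latest is day 45.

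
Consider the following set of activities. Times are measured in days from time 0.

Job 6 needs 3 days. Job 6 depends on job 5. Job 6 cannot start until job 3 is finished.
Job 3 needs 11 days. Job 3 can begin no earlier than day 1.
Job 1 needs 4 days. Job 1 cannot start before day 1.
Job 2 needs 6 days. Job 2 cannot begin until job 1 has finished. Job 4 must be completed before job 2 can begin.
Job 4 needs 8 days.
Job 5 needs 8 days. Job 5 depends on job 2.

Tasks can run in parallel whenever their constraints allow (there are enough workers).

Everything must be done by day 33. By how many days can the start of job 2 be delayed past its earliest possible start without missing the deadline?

8

Nothing blocks job 4, so it runs from day 0 to day 8.
Job 1 cannot begin until its own release at day 1. It runs from day 1 to 1 + 4 = day 5.
Job 2 cannot start until job 1 (finishes day 5); job 4 (finishes day 8). The controlling bound is day 8, so job 2 finishes at 8 + 6 = day 14.

Working backward from the deadline:
Job 6 must finish by day 33; it takes 3 days, so it must start by 33 − 3 = day 30.
Job 5 must finish before job 6 (must start by day 30). With an 8-day duration, job 5 must start by 30 − 8 = day 22.
Job 2 feeds into job 5 (must start by day 22); so job 2 must finish by day 22 and therefore start by day 16.
So job 2 can start as early as day 8 and as late as day 16, giving 16 − 8 = 8 days of slack.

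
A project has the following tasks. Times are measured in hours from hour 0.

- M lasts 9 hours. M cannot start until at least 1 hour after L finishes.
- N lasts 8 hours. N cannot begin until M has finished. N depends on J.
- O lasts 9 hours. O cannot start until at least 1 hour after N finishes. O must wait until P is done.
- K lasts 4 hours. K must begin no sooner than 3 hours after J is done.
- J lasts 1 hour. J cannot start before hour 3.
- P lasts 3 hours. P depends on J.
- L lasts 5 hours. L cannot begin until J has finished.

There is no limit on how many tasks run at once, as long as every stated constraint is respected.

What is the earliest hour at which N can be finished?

J waits on its own release at hour 3, so it starts at hour 3 and finishes at 3 + 1 = hour 4.
L waits on J (finishes hour 4), so it starts at hour 4 and finishes at 4 + 5 = hour 9.
M waits on L (finishes hour 9, plus 1-hour gap → hour 10), so it starts at hour 10 and finishes at 10 + 9 = hour 19.
N needs all of M (finishes hour 19); J (finishes hour 4). That puts its earliest start at hour 19; it finishes at 19 + 8 = hour 27.

27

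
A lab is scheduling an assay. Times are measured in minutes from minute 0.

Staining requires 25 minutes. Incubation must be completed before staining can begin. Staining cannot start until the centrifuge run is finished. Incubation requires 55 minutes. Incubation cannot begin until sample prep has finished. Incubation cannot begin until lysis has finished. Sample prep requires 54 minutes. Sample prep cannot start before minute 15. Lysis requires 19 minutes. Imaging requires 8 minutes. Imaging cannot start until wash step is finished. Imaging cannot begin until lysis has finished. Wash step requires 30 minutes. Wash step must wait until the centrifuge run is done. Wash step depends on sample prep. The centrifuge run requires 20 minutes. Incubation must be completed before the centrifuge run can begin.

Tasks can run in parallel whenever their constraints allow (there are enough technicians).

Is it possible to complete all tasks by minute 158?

No

Lysis has no prerequisites, so it starts at minute 0 and finishes at minute 19.
After its own release at minute 15, sample prep can start at minute 15 and finishes at minute 69.
Incubation has to wait for sample prep (finishes minute 69); lysis (finishes minute 19). The latest of these is minute 69, so incubation runs minute 69 to 69 + 55 = minute 124.
The centrifuge run waits on incubation (finishes minute 124), so it starts at minute 124 and finishes at 124 + 20 = minute 144.
For staining: incubation (finishes minute 124); the centrifuge run (finishes minute 144). Taking the maximum gives a start of minute 144, and it finishes at 144 + 25 = minute 169.
Wash step cannot start until the centrifuge run (finishes minute 144); sample prep (finishes minute 69). The controlling bound is minute 144, so wash step finishes at 144 + 30 = minute 174.
Imaging cannot start until wash step (finishes minute 174); lysis (finishes minute 19). The controlling bound is minute 174, so imaging finishes at 174 + 8 = minute 182.
The earliest everything can be done is minute 182, which is after the deadline of 158, so it is not possible.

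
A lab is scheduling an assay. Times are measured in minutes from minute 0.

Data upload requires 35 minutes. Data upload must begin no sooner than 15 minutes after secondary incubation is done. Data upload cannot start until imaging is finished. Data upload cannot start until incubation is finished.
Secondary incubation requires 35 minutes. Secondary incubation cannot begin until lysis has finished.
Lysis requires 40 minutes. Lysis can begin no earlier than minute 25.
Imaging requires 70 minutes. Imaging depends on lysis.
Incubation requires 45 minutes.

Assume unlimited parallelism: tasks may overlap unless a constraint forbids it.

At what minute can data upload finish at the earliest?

170

Nothing blocks incubation, so it runs from minute 0 to minute 45.
Lysis cannot begin until its own release at minute 25. It runs from minute 25 to 25 + 40 = minute 65.
Imaging cannot begin until lysis (finishes minute 65). It runs from minute 65 to 65 + 70 = minute 135.
Secondary incubation waits on lysis (finishes minute 65), so it starts at minute 65 and finishes at 65 + 35 = minute 100.
For data upload: secondary incubation (finishes minute 100, plus 15-minute gap → minute 115); imaging (finishes minute 135); incubation (finishes minute 45). Taking the maximum gives a start of minute 135, and it finishes at 135 + 35 = minute 170.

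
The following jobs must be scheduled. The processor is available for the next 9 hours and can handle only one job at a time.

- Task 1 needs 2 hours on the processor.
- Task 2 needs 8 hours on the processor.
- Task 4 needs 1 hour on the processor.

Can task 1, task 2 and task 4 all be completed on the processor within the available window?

Running back to back, the jobs need 2 + 8 + 1 = 11 hours on the processor.
Since 11 > 9, they cannot all fit.

No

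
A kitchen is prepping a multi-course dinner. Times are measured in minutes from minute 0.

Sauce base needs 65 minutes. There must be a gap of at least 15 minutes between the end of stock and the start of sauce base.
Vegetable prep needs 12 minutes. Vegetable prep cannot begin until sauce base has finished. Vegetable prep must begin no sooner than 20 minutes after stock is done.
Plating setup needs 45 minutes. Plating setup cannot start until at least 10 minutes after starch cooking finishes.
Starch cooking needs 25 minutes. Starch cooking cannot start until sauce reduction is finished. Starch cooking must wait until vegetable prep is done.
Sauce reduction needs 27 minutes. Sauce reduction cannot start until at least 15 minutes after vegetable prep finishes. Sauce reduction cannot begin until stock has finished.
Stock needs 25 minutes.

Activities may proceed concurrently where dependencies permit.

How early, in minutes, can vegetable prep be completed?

Stock can start immediately at minute 0; it finishes at minute 25.
Sauce base waits on stock (finishes minute 25, plus 15-minute gap → minute 40), so it starts at minute 40 and finishes at 40 + 65 = minute 105.
Vegetable prep needs all of sauce base (finishes minute 105); stock (finishes minute 25, plus 20-minute gap → minute 45). That puts its earliest start at minute 105; it finishes at 105 + 12 = minute 117.

117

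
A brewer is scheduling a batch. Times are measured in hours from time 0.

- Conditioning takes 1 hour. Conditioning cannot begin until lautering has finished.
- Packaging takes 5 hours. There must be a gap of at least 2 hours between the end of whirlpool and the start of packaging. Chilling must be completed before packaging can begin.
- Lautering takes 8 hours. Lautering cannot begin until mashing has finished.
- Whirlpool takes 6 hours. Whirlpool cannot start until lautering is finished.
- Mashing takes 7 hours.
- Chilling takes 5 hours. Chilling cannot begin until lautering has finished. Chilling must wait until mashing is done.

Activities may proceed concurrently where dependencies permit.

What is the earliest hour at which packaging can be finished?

28

Mashing can start immediately at hour 0; it finishes at hour 7.
Lautering waits on mashing (finishes hour 7), so it starts at hour 7 and finishes at 7 + 8 = hour 15.
Chilling cannot start until lautering (finishes hour 15); mashing (finishes hour 7). The controlling bound is hour 15, so chilling finishes at 15 + 5 = hour 20.
Whirlpool waits on lautering (finishes hour 15), so it starts at hour 15 and finishes at 15 + 6 = hour 21.
For packaging: whirlpool (finishes hour 21, plus 2-hour gap → hour 23); chilling (finishes hour 20). Taking the maximum gives a start of hour 23, and it finishes at 23 + 5 = hour 28.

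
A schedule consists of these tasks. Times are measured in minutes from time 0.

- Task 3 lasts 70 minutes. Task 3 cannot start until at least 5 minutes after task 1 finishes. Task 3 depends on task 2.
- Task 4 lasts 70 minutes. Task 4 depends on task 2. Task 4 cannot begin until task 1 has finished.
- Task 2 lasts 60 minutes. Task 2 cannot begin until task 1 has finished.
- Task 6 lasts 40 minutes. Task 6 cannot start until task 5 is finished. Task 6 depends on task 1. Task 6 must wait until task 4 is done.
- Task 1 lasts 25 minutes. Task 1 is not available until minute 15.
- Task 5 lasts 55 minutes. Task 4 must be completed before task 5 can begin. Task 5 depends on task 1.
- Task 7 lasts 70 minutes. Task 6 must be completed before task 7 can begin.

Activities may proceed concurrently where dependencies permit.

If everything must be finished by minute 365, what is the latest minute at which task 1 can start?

45

Nothing follows task 3; the deadline of minute 365 is its only limit. It must start by 365 − 70 = minute 295.
Task 7 has no dependents, so it just needs to finish by minute 365. Starting by 365 − 70 = minute 295 achieves that.
Task 6 feeds into task 7 (must start by minute 295); so task 6 must finish by minute 295 and therefore start by minute 255.
Task 5 feeds into task 6 (must start by minute 255); so task 5 must finish by minute 255 and therefore start by minute 200.
Task 4 feeds task 5 (must start by minute 200); task 6 (must start by minute 255). Taking the minimum, task 4 must finish by minute 200 and start by 200 − 70 = minute 130.
Task 2 has several dependents: task 3 (must start by minute 295); task 4 (must start by minute 130). The earliest of those limits is minute 130, so task 2 must start by 130 − 60 = minute 70.
Task 1 must finish in time for task 2 (must start by minute 70); task 3 (must start by minute 295, minus 5-minute gap → minute 290); task 4 (must start by minute 130); task 5 (must start by minute 200); task 6 (must start by minute 255). The tightest is minute 70, so task 1 must start by 70 − 25 = minute 45.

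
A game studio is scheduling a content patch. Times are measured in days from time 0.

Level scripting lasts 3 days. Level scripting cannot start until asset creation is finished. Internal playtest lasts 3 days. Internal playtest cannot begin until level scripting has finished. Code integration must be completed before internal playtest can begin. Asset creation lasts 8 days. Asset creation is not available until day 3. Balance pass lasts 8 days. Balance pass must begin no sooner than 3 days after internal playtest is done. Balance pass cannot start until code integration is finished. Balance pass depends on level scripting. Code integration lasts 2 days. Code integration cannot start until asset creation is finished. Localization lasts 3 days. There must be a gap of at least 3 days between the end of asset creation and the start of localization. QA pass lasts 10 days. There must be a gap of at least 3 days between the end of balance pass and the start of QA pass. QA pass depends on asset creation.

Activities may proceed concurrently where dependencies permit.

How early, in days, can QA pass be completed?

41

After its own release at day 3, asset creation can start at day 3 and finishes at day 11.
After asset creation (finishes day 11), code integration can start at day 11 and finishes at day 13.
After asset creation (finishes day 11), level scripting can start at day 11 and finishes at day 14.
Internal playtest cannot start until level scripting (finishes day 14); code integration (finishes day 13). The controlling bound is day 14, so internal playtest finishes at 14 + 3 = day 17.
Balance pass cannot start until internal playtest (finishes day 17, plus 3-day gap → day 20); code integration (finishes day 13); level scripting (finishes day 14). The controlling bound is day 20, so balance pass finishes at 20 + 8 = day 28.
QA pass has to wait for balance pass (finishes day 28, plus 3-day gap → day 31); asset creation (finishes day 11). The latest of these is day 31, so QA pass runs day 31 to 31 + 10 = day 41.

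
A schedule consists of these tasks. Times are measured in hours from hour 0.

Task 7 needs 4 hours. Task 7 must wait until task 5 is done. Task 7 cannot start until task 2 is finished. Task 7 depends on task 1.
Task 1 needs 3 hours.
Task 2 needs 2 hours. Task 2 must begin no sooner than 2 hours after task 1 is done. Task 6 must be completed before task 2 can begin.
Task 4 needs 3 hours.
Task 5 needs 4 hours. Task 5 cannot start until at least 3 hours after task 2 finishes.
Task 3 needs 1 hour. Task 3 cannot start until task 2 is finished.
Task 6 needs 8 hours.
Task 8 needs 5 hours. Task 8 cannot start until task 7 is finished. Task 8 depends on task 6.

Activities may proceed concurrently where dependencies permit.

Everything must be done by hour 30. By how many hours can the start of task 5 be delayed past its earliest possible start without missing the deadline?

Nothing blocks task 6, so it runs from hour 0 to hour 8.
Task 1 has no prerequisites, so it starts at hour 0 and finishes at hour 3.
Task 2 cannot start until task 1 (finishes hour 3, plus 2-hour gap → hour 5); task 6 (finishes hour 8). The controlling bound is hour 8, so task 2 finishes at 8 + 2 = hour 10.
Task 5 waits on task 2 (finishes hour 10, plus 3-hour gap → hour 13), so it starts at hour 13 and finishes at 13 + 4 = hour 17.

Working backward from the deadline:
Nothing follows task 8; the deadline of hour 30 is its only limit. It must start by 30 − 5 = hour 25.
Task 7 has to be done before task 8 (must start by hour 25). That means finishing by hour 25, i.e. starting by 25 − 4 = hour 21.
Since task 7 (must start by hour 21) depends on it, task 5 must finish by hour 21. Backing off its 4-hour duration gives a latest start of hour 17.
So task 5 can start as early as hour 13 and as late as hour 17, giving 17 − 13 = 4 hours of slack.

4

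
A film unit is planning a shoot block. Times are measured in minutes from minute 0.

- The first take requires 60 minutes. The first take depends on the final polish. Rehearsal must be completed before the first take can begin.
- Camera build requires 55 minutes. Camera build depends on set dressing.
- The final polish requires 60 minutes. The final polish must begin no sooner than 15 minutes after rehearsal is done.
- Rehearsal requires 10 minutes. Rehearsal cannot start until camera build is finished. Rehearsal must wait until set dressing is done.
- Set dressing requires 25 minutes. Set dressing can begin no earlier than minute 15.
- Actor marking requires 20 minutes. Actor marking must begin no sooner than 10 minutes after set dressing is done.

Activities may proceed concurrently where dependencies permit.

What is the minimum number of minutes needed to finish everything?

240

Set dressing cannot begin until its own release at minute 15. It runs from minute 15 to 15 + 25 = minute 40.
Actor marking waits on set dressing (finishes minute 40, plus 10-minute gap → minute 50), so it starts at minute 50 and finishes at 50 + 20 = minute 70.
Camera build cannot begin until set dressing (finishes minute 40). It runs from minute 40 to 40 + 55 = minute 95.
Rehearsal needs all of camera build (finishes minute 95); set dressing (finishes minute 40). That puts its earliest start at minute 95; it finishes at 95 + 10 = minute 105.
The final polish cannot begin until rehearsal (finishes minute 105, plus 15-minute gap → minute 120). It runs from minute 120 to 120 + 60 = minute 180.
The first take needs all of the final polish (finishes minute 180); rehearsal (finishes minute 105). That puts its earliest start at minute 180; it finishes at 180 + 60 = minute 240.
All tasks are finished once the last one completes. Finish times: Set dressing at 40, Camera build at 95, Actor marking at 70, Rehearsal at 105, The final polish at 180, The first take at 240. The latest is minute 240.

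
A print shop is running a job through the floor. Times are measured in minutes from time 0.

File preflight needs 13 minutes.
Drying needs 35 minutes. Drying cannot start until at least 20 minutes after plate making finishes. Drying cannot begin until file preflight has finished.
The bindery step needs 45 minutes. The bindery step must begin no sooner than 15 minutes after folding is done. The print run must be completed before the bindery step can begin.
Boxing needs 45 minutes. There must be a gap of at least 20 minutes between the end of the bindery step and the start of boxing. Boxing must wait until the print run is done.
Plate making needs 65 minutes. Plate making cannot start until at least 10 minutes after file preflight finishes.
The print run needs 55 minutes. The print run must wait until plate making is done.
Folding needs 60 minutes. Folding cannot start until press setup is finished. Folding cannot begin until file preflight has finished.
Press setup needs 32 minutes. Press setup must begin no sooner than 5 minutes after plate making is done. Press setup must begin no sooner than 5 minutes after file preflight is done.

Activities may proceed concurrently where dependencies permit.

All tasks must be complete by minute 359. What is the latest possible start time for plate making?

To finish by minute 359, boxing (duration 45) must start no later than minute 314.
Since boxing (must start by minute 314, minus 20-minute gap → minute 294) depends on it, the bindery step must finish by minute 294. Backing off its 45-minute duration gives a latest start of minute 249.
Since the bindery step (must start by minute 249, minus 15-minute gap → minute 234) depends on it, folding must finish by minute 234. Backing off its 60-minute duration gives a latest start of minute 174.
Press setup must finish before folding (must start by minute 174). With a 32-minute duration, press setup must start by 174 − 32 = minute 142.
The print run has several dependents: the bindery step (must start by minute 249); boxing (must start by minute 314). The earliest of those limits is minute 249, so the print run must start by 249 − 55 = minute 194.
Drying has no dependents, so it just needs to finish by minute 359. Starting by 359 − 35 = minute 324 achieves that.
Plate making must finish in time for press setup (must start by minute 142, minus 5-minute gap → minute 137); the print run (must start by minute 194); drying (must start by minute 324, minus 20-minute gap → minute 304). The tightest is minute 137, so plate making must start by 137 − 65 = minute 72.

72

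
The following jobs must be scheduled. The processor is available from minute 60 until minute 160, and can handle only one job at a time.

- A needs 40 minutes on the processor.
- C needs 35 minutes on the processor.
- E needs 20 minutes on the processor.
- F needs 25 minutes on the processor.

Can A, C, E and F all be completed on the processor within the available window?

No

The processor window is 160 − 60 = 100 minutes.
Running back to back, the jobs need 40 + 35 + 20 + 25 = 120 minutes on the processor.
Since 120 > 100, they cannot all fit.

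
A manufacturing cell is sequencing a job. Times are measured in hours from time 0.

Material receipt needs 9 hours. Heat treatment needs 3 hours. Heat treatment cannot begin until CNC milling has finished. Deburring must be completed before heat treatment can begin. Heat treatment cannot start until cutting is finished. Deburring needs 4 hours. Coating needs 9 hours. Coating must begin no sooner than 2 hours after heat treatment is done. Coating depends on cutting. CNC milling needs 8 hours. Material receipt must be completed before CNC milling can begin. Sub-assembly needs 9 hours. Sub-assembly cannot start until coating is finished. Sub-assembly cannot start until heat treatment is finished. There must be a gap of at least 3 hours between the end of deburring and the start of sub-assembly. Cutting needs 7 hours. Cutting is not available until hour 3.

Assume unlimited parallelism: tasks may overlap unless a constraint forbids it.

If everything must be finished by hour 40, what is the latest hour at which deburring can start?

Nothing follows sub-assembly; the deadline of hour 40 is its only limit. It must start by 40 − 9 = hour 31.
Coating must finish before sub-assembly (must start by hour 31). With a 9-hour duration, coating must start by 31 − 9 = hour 22.
For heat treatment: coating (must start by hour 22, minus 2-hour gap → hour 20); sub-assembly (must start by hour 31). The most restrictive is hour 20; with a 3-hour duration, heat treatment must start by hour 17.
Deburring has several dependents: heat treatment (must start by hour 17); sub-assembly (must start by hour 31, minus 3-hour gap → hour 28). The earliest of those limits is hour 17, so deburring must start by 17 − 4 = hour 13.

13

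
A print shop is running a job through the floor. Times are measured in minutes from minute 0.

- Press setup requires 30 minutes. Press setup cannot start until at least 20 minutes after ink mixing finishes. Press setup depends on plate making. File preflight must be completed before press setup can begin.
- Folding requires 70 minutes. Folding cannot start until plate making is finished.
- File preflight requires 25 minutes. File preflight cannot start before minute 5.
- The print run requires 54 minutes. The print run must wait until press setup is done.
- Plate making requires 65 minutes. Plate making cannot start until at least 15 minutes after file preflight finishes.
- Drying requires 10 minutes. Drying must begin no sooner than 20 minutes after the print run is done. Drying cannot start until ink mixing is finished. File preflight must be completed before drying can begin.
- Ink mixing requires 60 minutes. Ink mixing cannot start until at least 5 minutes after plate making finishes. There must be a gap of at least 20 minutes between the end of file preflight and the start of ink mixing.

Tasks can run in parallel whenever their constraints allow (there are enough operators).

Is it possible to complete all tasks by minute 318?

Yes

File preflight cannot begin until its own release at minute 5. It runs from minute 5 to 5 + 25 = minute 30.
After file preflight (finishes minute 30, plus 15-minute gap → minute 45), plate making can start at minute 45 and finishes at minute 110.
After plate making (finishes minute 110), folding can start at minute 110 and finishes at minute 180.
For ink mixing: plate making (finishes minute 110, plus 5-minute gap → minute 115); file preflight (finishes minute 30, plus 20-minute gap → minute 50). Taking the maximum gives a start of minute 115, and it finishes at 115 + 60 = minute 175.
Press setup has to wait for ink mixing (finishes minute 175, plus 20-minute gap → minute 195); plate making (finishes minute 110); file preflight (finishes minute 30). The latest of these is minute 195, so press setup runs minute 195 to 195 + 30 = minute 225.
The print run waits on press setup (finishes minute 225), so it starts at minute 225 and finishes at 225 + 54 = minute 279.
Drying cannot start until the print run (finishes minute 279, plus 20-minute gap → minute 299); ink mixing (finishes minute 175); file preflight (finishes minute 30). The controlling bound is minute 299, so drying finishes at 299 + 10 = minute 309.
Every task is finished by minute 309, which is no later than the deadline of 318, so the schedule is feasible.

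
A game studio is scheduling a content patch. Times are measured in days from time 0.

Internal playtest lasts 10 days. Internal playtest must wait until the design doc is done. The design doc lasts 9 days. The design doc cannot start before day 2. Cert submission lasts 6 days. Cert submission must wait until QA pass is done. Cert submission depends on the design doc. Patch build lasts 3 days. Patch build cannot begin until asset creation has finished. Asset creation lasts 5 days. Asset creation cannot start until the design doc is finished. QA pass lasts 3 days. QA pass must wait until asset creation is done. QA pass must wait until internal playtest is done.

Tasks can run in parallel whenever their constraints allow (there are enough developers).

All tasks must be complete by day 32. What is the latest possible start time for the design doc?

Nothing follows cert submission; the deadline of day 32 is its only limit. It must start by 32 − 6 = day 26.
QA pass feeds into cert submission (must start by day 26); so QA pass must finish by day 26 and therefore start by day 23.
Nothing follows patch build; the deadline of day 32 is its only limit. It must start by 32 − 3 = day 29.
For asset creation: QA pass (must start by day 23); patch build (must start by day 29). The most restrictive is day 23; with a 5-day duration, asset creation must start by day 18.
Internal playtest feeds into QA pass (must start by day 23); so internal playtest must finish by day 23 and therefore start by day 13.
The design doc must finish in time for asset creation (must start by day 18); internal playtest (must start by day 13); cert submission (must start by day 26). The tightest is day 13, so the design doc must start by 13 − 9 = day 4.

4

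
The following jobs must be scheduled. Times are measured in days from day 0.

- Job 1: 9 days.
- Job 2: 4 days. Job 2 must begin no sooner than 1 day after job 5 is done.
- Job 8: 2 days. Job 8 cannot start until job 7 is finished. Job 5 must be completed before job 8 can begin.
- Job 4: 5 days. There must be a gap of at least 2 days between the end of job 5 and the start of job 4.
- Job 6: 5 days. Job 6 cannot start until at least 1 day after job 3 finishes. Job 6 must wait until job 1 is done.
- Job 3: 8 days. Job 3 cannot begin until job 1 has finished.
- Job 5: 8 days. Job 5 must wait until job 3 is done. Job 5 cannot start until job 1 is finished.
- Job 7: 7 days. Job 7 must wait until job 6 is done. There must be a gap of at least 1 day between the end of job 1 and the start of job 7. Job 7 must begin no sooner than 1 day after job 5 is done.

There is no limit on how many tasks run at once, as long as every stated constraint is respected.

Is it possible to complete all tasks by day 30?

Job 1 has no prerequisites, so it starts at day 0 and finishes at day 9.
After job 1 (finishes day 9), job 3 can start at day 9 and finishes at day 17.
Job 6 has to wait for job 3 (finishes day 17, plus 1-day gap → day 18); job 1 (finishes day 9). The latest of these is day 18, so job 6 runs day 18 to 18 + 5 = day 23.
Job 5 cannot start until job 3 (finishes day 17); job 1 (finishes day 9). The controlling bound is day 17, so job 5 finishes at 17 + 8 = day 25.
Job 7 needs all of job 6 (finishes day 23); job 1 (finishes day 9, plus 1-day gap → day 10); job 5 (finishes day 25, plus 1-day gap → day 26). That puts its earliest start at day 26; it finishes at 26 + 7 = day 33.
For job 8: job 7 (finishes day 33); job 5 (finishes day 25). Taking the maximum gives a start of day 33, and it finishes at 33 + 2 = day 35.
Job 4 cannot begin until job 5 (finishes day 25, plus 2-day gap → day 27). It runs from day 27 to 27 + 5 = day 32.
After job 5 (finishes day 25, plus 1-day gap → day 26), job 2 can start at day 26 and finishes at day 30.
The earliest everything can be done is day 35, which is after the deadline of 30, so it is not possible.

No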